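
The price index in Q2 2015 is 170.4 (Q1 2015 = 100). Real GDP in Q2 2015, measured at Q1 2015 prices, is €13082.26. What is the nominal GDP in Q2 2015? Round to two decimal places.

Nominal = Real × (Index/100) = 13082.26 × (170.4/100)
        = 13082.26 × 1.704 = 22292.1710

22292.17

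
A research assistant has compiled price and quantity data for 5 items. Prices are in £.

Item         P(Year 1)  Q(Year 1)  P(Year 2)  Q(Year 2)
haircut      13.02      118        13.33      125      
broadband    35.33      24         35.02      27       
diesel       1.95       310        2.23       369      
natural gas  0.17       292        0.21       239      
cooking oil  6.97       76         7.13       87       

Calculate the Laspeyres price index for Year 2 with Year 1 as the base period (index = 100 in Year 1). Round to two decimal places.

103.92

Laspeyres price index uses base-period quantities as weights.
ΣP(Year 2)·Q(Year 1) = 13.33×118 + 35.02×24 + 2.23×310 + 0.21×292 + 7.13×76 = 1572.94 + 840.48 + 691.3 + 61.32 + 541.88 = 3707.92
ΣP(Year 1)·Q(Year 1) = 13.02×118 + 35.33×24 + 1.95×310 + 0.17×292 + 6.97×76 = 1536.36 + 847.92 + 604.5 + 49.64 + 529.72 = 3568.14
Index = 3707.92 / 3568.14 × 100 = 103.9174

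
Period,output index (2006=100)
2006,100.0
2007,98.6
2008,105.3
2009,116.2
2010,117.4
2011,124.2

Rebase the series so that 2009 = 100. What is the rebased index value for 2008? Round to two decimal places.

90.62

Rebased(2008) = 105.3 / 116.2 × 100 = 90.6196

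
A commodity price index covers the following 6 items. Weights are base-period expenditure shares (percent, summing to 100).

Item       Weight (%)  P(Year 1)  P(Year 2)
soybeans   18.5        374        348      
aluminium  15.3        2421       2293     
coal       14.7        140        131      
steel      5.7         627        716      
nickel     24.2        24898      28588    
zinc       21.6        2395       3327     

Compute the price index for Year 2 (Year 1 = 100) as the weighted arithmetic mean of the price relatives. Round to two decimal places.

109.76

soybeans: 18.5 × (348/374) = 18.5 × 0.930481 = 17.2139
aluminium: 15.3 × (2293/2421) = 15.3 × 0.947129 = 14.4911
coal: 14.7 × (131/140) = 14.7 × 0.935714 = 13.7550
steel: 5.7 × (716/627) = 5.7 × 1.141946 = 6.5091
nickel: 24.2 × (28588/24898) = 24.2 × 1.148205 = 27.7866
zinc: 21.6 × (3327/2395) = 21.6 × 1.389144 = 30.0055
Index = Σ wᵢ·(p₁ᵢ/p₀ᵢ) = 17.2139 + 14.4911 + 13.7550 + 6.5091 + 27.7866 + 30.0055 = 109.7611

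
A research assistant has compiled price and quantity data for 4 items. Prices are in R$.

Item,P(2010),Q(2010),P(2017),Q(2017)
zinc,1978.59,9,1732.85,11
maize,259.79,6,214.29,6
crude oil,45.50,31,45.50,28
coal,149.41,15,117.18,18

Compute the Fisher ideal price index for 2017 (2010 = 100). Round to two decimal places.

87.04

Laspeyres component (base-period weights):
ΣP(2017)Q(2010) = 1732.85×9 + 214.29×6 + 45.50×31 + 117.18×15 = 15595.65 + 1285.74 + 1410.5 + 1757.7 = 20049.59
ΣP(2010)Q(2010) = 1978.59×9 + 259.79×6 + 45.50×31 + 149.41×15 = 17807.31 + 1558.74 + 1410.5 + 2241.15 = 23017.7
L = 20049.59 / 23017.7 × 100 = 87.1051
Paasche component (current-period weights):
ΣP(2017)Q(2017) = 1732.85×11 + 214.29×6 + 45.50×28 + 117.18×18 = 19061.35 + 1285.74 + 1274 + 2109.24 = 23730.33
ΣP(2010)Q(2017) = 1978.59×11 + 259.79×6 + 45.50×28 + 149.41×18 = 21764.49 + 1558.74 + 1274 + 2689.38 = 27286.61
P = 23730.33 / 27286.61 × 100 = 86.9669
Fisher = √(L × P) = √(87.1051 × 86.9669) = 87.0360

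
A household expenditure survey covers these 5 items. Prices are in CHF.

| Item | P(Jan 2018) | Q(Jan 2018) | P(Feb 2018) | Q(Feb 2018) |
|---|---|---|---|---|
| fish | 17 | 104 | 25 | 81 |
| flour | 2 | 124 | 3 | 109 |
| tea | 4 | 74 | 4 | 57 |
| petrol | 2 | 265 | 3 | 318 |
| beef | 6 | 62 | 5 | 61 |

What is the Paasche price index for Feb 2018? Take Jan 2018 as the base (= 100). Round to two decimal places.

135.89

Paasche price index uses current-period quantities as weights.
ΣP(Feb 2018)·Q(Feb 2018) = 25×81 + 3×109 + 4×57 + 3×318 + 5×61 = 2025 + 327 + 228 + 954 + 305 = 3839
ΣP(Jan 2018)·Q(Feb 2018) = 17×81 + 2×109 + 4×57 + 2×318 + 6×61 = 1377 + 218 + 228 + 636 + 366 = 2825
Index = 3839 / 2825 × 100 = 135.8938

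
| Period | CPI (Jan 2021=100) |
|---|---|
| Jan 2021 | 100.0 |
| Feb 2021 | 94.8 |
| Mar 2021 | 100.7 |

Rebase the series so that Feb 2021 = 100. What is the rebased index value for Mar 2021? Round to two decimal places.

Rebased(Mar 2021) = 100.7 / 94.8 × 100 = 106.2236

106.22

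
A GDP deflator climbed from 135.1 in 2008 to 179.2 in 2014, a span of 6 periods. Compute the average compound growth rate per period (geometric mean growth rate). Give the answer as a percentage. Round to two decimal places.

4.82%

Growth factor = (179.2/135.1)^(1/6) = (1.326425)^(1/6) = 1.048207
Growth rate = 1.048207 − 1 = 0.048207 = 4.8207%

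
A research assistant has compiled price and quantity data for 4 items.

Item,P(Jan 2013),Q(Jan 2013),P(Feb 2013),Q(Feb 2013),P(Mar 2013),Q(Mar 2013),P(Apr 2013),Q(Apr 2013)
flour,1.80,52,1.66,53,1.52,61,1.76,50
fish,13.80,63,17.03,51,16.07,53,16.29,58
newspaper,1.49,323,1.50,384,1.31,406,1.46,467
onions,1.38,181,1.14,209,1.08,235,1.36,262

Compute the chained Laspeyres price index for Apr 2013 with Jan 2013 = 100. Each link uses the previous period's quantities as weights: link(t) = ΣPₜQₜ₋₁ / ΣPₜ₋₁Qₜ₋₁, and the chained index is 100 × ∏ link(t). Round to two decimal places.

109.34

Link Jan 2013→Feb 2013:
ΣP(Feb 2013)Q(Jan 2013) = 1.66×52 + 17.03×63 + 1.50×323 + 1.14×181 = 86.32 + 1072.89 + 484.5 + 206.34 = 1850.05
ΣP(Jan 2013)Q(Jan 2013) = 1.80×52 + 13.80×63 + 1.49×323 + 1.38×181 = 93.6 + 869.4 + 481.27 + 249.78 = 1694.05
link = 1850.05/1694.05 = 1.092087
Link Feb 2013→Mar 2013:
ΣP(Mar 2013)Q(Feb 2013) = 1.52×53 + 16.07×51 + 1.31×384 + 1.08×209 = 80.56 + 819.57 + 503.04 + 225.72 = 1628.89
ΣP(Feb 2013)Q(Feb 2013) = 1.66×53 + 17.03×51 + 1.50×384 + 1.14×209 = 87.98 + 868.53 + 576 + 238.26 = 1770.77
link = 1628.89/1770.77 = 0.919877
Link Mar 2013→Apr 2013:
ΣP(Apr 2013)Q(Mar 2013) = 1.76×61 + 16.29×53 + 1.46×406 + 1.36×235 = 107.36 + 863.37 + 592.76 + 319.6 = 1883.09
ΣP(Mar 2013)Q(Mar 2013) = 1.52×61 + 16.07×53 + 1.31×406 + 1.08×235 = 92.72 + 851.71 + 531.86 + 253.8 = 1730.09
link = 1883.09/1730.09 = 1.088435
Chained index = 100 × 1.092087 × 0.919877 × 1.088435 = 109.3426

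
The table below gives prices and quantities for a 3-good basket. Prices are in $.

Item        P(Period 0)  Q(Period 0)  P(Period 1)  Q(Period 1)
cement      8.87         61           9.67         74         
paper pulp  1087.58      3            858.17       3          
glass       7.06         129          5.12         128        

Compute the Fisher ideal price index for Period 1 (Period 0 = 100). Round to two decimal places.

Laspeyres component (base-period weights):
ΣP(Period 1)Q(Period 0) = 9.67×61 + 858.17×3 + 5.12×129 = 589.87 + 2574.51 + 660.48 = 3824.86
ΣP(Period 0)Q(Period 0) = 8.87×61 + 1087.58×3 + 7.06×129 = 541.07 + 3262.74 + 910.74 = 4714.55
L = 3824.86 / 4714.55 × 100 = 81.1288
Paasche component (current-period weights):
ΣP(Period 1)Q(Period 1) = 9.67×74 + 858.17×3 + 5.12×128 = 715.58 + 2574.51 + 655.36 = 3945.45
ΣP(Period 0)Q(Period 1) = 8.87×74 + 1087.58×3 + 7.06×128 = 656.38 + 3262.74 + 903.68 = 4822.8
P = 3945.45 / 4822.8 × 100 = 81.8083
Fisher = √(L × P) = √(81.1288 × 81.8083) = 81.4679

81.47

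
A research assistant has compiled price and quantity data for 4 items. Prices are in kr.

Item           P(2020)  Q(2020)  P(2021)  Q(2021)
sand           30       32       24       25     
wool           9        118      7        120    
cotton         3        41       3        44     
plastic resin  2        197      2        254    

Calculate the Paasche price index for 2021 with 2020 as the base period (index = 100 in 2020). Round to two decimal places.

84.21

Paasche price index uses current-period quantities as weights.
ΣP(2021)·Q(2021) = 24×25 + 7×120 + 3×44 + 2×254 = 600 + 840 + 132 + 508 = 2080
ΣP(2020)·Q(2021) = 30×25 + 9×120 + 3×44 + 2×254 = 750 + 1080 + 132 + 508 = 2470
Index = 2080 / 2470 × 100 = 84.2105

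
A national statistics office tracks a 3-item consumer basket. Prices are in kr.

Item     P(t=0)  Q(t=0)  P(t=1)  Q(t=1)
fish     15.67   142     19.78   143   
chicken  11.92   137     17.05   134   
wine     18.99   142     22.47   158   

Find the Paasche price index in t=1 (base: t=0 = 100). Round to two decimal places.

126.69

Paasche price index uses current-period quantities as weights.
ΣP(t=1)·Q(t=1) = 19.78×143 + 17.05×134 + 22.47×158 = 2828.54 + 2284.7 + 3550.26 = 8663.5
ΣP(t=0)·Q(t=1) = 15.67×143 + 11.92×134 + 18.99×158 = 2240.81 + 1597.28 + 3000.42 = 6838.51
Index = 8663.5 / 6838.51 × 100 = 126.6870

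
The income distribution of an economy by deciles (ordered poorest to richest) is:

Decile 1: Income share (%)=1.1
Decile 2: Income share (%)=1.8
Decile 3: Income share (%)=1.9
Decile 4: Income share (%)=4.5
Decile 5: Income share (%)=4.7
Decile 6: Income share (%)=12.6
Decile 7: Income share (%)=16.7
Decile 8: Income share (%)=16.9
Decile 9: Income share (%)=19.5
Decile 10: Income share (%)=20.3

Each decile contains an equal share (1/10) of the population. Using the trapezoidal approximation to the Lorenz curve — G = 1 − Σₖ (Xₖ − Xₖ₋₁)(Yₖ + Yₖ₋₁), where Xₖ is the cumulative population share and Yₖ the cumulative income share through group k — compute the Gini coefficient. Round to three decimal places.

0.416

Cumulative income shares Yₖ: 0.0110, 0.0290, 0.0480, 0.0930, 0.1400, 0.2660, 0.4330, 0.6020, 0.7970, 1.0000
Σ (Xₖ−Xₖ₋₁)(Yₖ+Yₖ₋₁) = (1/10)(0.0110+0.0000) + (1/10)(0.0290+0.0110) + (1/10)(0.0480+0.0290) + (1/10)(0.0930+0.0480) + (1/10)(0.1400+0.0930) + (1/10)(0.2660+0.1400) + (1/10)(0.4330+0.2660) + (1/10)(0.6020+0.4330) + (1/10)(0.7970+0.6020) + (1/10)(1.0000+0.7970)
  = 0.0011 + 0.0040 + 0.0077 + 0.0141 + 0.0233 + 0.0406 + 0.0699 + 0.1035 + 0.1399 + 0.1797 = 0.5838
G = 1 − 0.5838 = 0.4162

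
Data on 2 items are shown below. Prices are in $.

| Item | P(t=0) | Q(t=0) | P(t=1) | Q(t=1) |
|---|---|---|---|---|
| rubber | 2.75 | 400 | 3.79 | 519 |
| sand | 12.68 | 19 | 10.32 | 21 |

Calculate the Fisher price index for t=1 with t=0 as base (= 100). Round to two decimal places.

128.31

Laspeyres component (base-period weights):
ΣP(t=1)Q(t=0) = 3.79×400 + 10.32×19 = 1516 + 196.08 = 1712.08
ΣP(t=0)Q(t=0) = 2.75×400 + 12.68×19 = 1100 + 240.92 = 1340.92
L = 1712.08 / 1340.92 × 100 = 127.6795
Paasche component (current-period weights):
ΣP(t=1)Q(t=1) = 3.79×519 + 10.32×21 = 1967.01 + 216.72 = 2183.73
ΣP(t=0)Q(t=1) = 2.75×519 + 12.68×21 = 1427.25 + 266.28 = 1693.53
P = 2183.73 / 1693.53 × 100 = 128.9455
Fisher = √(L × P) = √(127.6795 × 128.9455) = 128.3109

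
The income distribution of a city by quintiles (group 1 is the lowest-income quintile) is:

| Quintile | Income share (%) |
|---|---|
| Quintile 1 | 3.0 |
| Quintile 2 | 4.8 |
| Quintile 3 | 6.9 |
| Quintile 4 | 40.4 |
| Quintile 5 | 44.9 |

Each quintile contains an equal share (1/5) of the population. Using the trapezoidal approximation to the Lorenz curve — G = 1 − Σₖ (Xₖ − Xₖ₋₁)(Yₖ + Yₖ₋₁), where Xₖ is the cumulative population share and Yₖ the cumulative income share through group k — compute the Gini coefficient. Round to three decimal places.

Cumulative income shares Yₖ: 0.0300, 0.0780, 0.1470, 0.5510, 1.0000
Σ (Xₖ−Xₖ₋₁)(Yₖ+Yₖ₋₁) = (1/5)(0.0300+0.0000) + (1/5)(0.0780+0.0300) + (1/5)(0.1470+0.0780) + (1/5)(0.5510+0.1470) + (1/5)(1.0000+0.5510)
  = 0.0060 + 0.0216 + 0.0450 + 0.1396 + 0.3102 = 0.5224
G = 1 − 0.5224 = 0.4776

0.478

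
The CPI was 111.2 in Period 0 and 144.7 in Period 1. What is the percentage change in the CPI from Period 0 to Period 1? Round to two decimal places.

30.13%

Change = (144.7 − 111.2) / 111.2 × 100
       = 33.5 / 111.2 × 100 = 30.1259%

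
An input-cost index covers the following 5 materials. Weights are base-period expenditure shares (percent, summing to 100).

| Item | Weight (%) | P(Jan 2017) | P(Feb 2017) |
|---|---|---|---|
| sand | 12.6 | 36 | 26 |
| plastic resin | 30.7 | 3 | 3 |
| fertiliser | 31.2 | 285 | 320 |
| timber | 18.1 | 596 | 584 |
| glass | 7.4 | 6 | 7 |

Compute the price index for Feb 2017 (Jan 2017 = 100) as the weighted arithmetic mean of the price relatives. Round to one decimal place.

sand: 12.6 × (26/36) = 12.6 × 0.722222 = 9.1000
plastic resin: 30.7 × (3/3) = 30.7 × 1.000000 = 30.7000
fertiliser: 31.2 × (320/285) = 31.2 × 1.122807 = 35.0316
timber: 18.1 × (584/596) = 18.1 × 0.979866 = 17.7356
glass: 7.4 × (7/6) = 7.4 × 1.166667 = 8.6333
Index = Σ wᵢ·(p₁ᵢ/p₀ᵢ) = 9.1000 + 30.7000 + 35.0316 + 17.7356 + 8.6333 = 101.2005

101.2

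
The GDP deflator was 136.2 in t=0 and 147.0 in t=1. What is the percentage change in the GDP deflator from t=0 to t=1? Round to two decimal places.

Change = (147.0 − 136.2) / 136.2 × 100
       = 10.8 / 136.2 × 100 = 7.9295%

7.93%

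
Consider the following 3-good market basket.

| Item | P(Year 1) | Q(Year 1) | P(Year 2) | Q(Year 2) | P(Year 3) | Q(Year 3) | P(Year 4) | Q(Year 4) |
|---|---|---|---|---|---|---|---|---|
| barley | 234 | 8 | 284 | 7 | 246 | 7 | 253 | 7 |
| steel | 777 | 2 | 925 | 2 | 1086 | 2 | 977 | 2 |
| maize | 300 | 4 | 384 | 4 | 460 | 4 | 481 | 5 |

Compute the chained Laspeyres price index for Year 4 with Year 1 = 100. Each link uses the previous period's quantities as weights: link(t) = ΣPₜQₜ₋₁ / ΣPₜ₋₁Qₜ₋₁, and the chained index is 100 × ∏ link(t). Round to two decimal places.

128.57

Link Year 1→Year 2:
ΣP(Year 2)Q(Year 1) = 284×8 + 925×2 + 384×4 = 2272 + 1850 + 1536 = 5658
ΣP(Year 1)Q(Year 1) = 234×8 + 777×2 + 300×4 = 1872 + 1554 + 1200 = 4626
link = 5658/4626 = 1.223087
Link Year 2→Year 3:
ΣP(Year 3)Q(Year 2) = 246×7 + 1086×2 + 460×4 = 1722 + 2172 + 1840 = 5734
ΣP(Year 2)Q(Year 2) = 284×7 + 925×2 + 384×4 = 1988 + 1850 + 1536 = 5374
link = 5734/5374 = 1.066989
Link Year 3→Year 4:
ΣP(Year 4)Q(Year 3) = 253×7 + 977×2 + 481×4 = 1771 + 1954 + 1924 = 5649
ΣP(Year 3)Q(Year 3) = 246×7 + 1086×2 + 460×4 = 1722 + 2172 + 1840 = 5734
link = 5649/5734 = 0.985176
Chained index = 100 × 1.223087 × 1.066989 × 0.985176 = 128.5675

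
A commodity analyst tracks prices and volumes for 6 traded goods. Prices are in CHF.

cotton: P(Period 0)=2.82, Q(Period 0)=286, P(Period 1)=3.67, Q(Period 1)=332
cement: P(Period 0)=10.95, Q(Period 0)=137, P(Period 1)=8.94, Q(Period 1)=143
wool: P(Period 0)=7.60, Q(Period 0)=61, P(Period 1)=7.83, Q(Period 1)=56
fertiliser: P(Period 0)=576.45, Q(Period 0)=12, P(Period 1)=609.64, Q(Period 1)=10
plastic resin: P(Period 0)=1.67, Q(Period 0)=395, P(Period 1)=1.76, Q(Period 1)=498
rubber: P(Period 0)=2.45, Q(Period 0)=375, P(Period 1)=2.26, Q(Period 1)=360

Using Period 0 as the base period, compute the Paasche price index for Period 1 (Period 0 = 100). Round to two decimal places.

103.04

Paasche price index uses current-period quantities as weights.
ΣP(Period 1)·Q(Period 1) = 3.67×332 + 8.94×143 + 7.83×56 + 609.64×10 + 1.76×498 + 2.26×360 = 1218.44 + 1278.42 + 438.48 + 6096.4 + 876.48 + 813.6 = 10721.82
ΣP(Period 0)·Q(Period 1) = 2.82×332 + 10.95×143 + 7.60×56 + 576.45×10 + 1.67×498 + 2.45×360 = 936.24 + 1565.85 + 425.6 + 5764.5 + 831.66 + 882 = 10405.85
Index = 10721.82 / 10405.85 × 100 = 103.0365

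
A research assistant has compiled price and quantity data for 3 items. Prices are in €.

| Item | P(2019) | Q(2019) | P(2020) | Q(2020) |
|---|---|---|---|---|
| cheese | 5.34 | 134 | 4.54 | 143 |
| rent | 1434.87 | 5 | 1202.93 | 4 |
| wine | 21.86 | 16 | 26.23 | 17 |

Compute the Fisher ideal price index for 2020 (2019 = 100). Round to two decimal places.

85.70

Laspeyres component (base-period weights):
ΣP(2020)Q(2019) = 4.54×134 + 1202.93×5 + 26.23×16 = 608.36 + 6014.65 + 419.68 = 7042.69
ΣP(2019)Q(2019) = 5.34×134 + 1434.87×5 + 21.86×16 = 715.56 + 7174.35 + 349.76 = 8239.67
L = 7042.69 / 8239.67 × 100 = 85.4730
Paasche component (current-period weights):
ΣP(2020)Q(2020) = 4.54×143 + 1202.93×4 + 26.23×17 = 649.22 + 4811.72 + 445.91 = 5906.85
ΣP(2019)Q(2020) = 5.34×143 + 1434.87×4 + 21.86×17 = 763.62 + 5739.48 + 371.62 = 6874.72
P = 5906.85 / 6874.72 × 100 = 85.9213
Fisher = √(L × P) = √(85.4730 × 85.9213) = 85.6968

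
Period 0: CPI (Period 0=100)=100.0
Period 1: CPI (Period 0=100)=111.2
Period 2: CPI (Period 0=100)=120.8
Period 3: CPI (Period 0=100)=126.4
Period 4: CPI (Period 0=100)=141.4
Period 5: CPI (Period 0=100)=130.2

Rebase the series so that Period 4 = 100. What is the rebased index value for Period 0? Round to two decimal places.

70.72

Rebased(Period 0) = 100.0 / 141.4 × 100 = 70.7214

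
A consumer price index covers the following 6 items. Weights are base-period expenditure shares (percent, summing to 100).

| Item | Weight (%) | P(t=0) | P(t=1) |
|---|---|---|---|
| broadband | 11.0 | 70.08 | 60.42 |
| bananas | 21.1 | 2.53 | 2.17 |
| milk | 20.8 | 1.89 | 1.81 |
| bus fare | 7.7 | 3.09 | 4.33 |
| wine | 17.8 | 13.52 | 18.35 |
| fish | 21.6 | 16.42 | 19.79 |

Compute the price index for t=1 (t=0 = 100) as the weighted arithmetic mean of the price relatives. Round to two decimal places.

broadband: 11.0 × (60.42/70.08) = 11.0 × 0.862158 = 9.4837
bananas: 21.1 × (2.17/2.53) = 21.1 × 0.857708 = 18.0976
milk: 20.8 × (1.81/1.89) = 20.8 × 0.957672 = 19.9196
bus fare: 7.7 × (4.33/3.09) = 7.7 × 1.401294 = 10.7900
wine: 17.8 × (18.35/13.52) = 17.8 × 1.357249 = 24.1590
fish: 21.6 × (19.79/16.42) = 21.6 × 1.205238 = 26.0331
Index = Σ wᵢ·(p₁ᵢ/p₀ᵢ) = 9.4837 + 18.0976 + 19.9196 + 10.7900 + 24.1590 + 26.0331 = 108.4831

108.48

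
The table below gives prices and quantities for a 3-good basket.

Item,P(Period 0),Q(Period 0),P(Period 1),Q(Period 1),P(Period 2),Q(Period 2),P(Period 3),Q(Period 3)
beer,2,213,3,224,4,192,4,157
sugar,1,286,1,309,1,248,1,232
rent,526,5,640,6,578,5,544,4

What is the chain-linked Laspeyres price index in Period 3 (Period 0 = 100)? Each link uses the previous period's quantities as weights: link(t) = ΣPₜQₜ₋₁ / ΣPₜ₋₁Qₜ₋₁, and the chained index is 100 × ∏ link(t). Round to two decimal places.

Link Period 0→Period 1:
ΣP(Period 1)Q(Period 0) = 3×213 + 1×286 + 640×5 = 639 + 286 + 3200 = 4125
ΣP(Period 0)Q(Period 0) = 2×213 + 1×286 + 526×5 = 426 + 286 + 2630 = 3342
link = 4125/3342 = 1.234291
Link Period 1→Period 2:
ΣP(Period 2)Q(Period 1) = 4×224 + 1×309 + 578×6 = 896 + 309 + 3468 = 4673
ΣP(Period 1)Q(Period 1) = 3×224 + 1×309 + 640×6 = 672 + 309 + 3840 = 4821
link = 4673/4821 = 0.969301
Link Period 2→Period 3:
ΣP(Period 3)Q(Period 2) = 4×192 + 1×248 + 544×5 = 768 + 248 + 2720 = 3736
ΣP(Period 2)Q(Period 2) = 4×192 + 1×248 + 578×5 = 768 + 248 + 2890 = 3906
link = 3736/3906 = 0.956477
Chained index = 100 × 1.234291 × 0.969301 × 0.956477 = 114.4329

114.43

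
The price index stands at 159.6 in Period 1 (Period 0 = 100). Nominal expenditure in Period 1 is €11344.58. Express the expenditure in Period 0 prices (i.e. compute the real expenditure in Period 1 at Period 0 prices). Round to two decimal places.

Real = Nominal ÷ (Index/100) = 11344.58 ÷ (159.6/100)
     = 11344.58 ÷ 1.596 = 7108.1328

7108.13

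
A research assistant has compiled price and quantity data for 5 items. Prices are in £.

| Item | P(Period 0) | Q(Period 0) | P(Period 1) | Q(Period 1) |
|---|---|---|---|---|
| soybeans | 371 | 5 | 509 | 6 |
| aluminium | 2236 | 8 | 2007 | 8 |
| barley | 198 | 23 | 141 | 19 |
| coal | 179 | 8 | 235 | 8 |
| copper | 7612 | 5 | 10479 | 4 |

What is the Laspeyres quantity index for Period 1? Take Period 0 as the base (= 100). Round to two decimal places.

Laspeyres quantity index uses base-period prices as weights.
ΣP(Period 0)·Q(Period 1) = 371×6 + 2236×8 + 198×19 + 179×8 + 7612×4 = 2226 + 17888 + 3762 + 1432 + 30448 = 55756
ΣP(Period 0)·Q(Period 0) = 371×5 + 2236×8 + 198×23 + 179×8 + 7612×5 = 1855 + 17888 + 4554 + 1432 + 38060 = 63789
Index = 55756 / 63789 × 100 = 87.4069

87.41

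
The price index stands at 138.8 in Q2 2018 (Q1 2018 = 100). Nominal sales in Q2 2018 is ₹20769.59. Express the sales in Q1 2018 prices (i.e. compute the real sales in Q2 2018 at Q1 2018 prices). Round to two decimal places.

14963.68

Real = Nominal ÷ (Index/100) = 20769.59 ÷ (138.8/100)
     = 20769.59 ÷ 1.388 = 14963.6816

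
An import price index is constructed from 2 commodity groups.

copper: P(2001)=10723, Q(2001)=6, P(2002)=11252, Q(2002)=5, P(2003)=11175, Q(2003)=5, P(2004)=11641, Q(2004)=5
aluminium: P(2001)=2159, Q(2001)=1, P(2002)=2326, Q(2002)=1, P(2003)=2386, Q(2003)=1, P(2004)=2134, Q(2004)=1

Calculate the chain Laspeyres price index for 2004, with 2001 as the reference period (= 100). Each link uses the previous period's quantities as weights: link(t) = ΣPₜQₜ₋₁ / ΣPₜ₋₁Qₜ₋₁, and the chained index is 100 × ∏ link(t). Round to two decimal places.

Link 2001→2002:
ΣP(2002)Q(2001) = 11252×6 + 2326×1 = 67512 + 2326 = 69838
ΣP(2001)Q(2001) = 10723×6 + 2159×1 = 64338 + 2159 = 66497
link = 69838/66497 = 1.050243
Link 2002→2003:
ΣP(2003)Q(2002) = 11175×5 + 2386×1 = 55875 + 2386 = 58261
ΣP(2002)Q(2002) = 11252×5 + 2326×1 = 56260 + 2326 = 58586
link = 58261/58586 = 0.994453
Link 2003→2004:
ΣP(2004)Q(2003) = 11641×5 + 2134×1 = 58205 + 2134 = 60339
ΣP(2003)Q(2003) = 11175×5 + 2386×1 = 55875 + 2386 = 58261
link = 60339/58261 = 1.035667
Chained index = 100 × 1.050243 × 0.994453 × 1.035667 = 108.1668

108.17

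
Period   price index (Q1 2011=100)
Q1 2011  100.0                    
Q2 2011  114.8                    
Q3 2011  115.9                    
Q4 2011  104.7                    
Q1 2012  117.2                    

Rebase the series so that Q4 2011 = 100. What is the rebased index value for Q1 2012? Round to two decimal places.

111.94

Rebased(Q1 2012) = 117.2 / 104.7 × 100 = 111.9389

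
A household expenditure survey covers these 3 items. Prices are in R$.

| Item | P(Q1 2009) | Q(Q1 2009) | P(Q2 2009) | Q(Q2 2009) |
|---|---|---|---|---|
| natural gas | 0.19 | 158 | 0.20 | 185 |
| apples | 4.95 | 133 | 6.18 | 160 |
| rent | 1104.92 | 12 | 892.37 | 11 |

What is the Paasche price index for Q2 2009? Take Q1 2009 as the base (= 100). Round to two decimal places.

83.52

Paasche price index uses current-period quantities as weights.
ΣP(Q2 2009)·Q(Q2 2009) = 0.20×185 + 6.18×160 + 892.37×11 = 37 + 988.8 + 9816.07 = 10841.87
ΣP(Q1 2009)·Q(Q2 2009) = 0.19×185 + 4.95×160 + 1104.92×11 = 35.15 + 792 + 12154.12 = 12981.27
Index = 10841.87 / 12981.27 × 100 = 83.5193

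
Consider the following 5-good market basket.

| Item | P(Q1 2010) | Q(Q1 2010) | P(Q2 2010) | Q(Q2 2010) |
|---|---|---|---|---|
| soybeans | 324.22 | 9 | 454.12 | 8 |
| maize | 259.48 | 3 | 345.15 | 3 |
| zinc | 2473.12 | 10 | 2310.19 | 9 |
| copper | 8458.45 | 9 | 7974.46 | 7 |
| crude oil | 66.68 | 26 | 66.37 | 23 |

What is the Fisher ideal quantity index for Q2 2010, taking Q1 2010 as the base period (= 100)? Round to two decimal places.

Laspeyres component (base-period weights):
ΣP(Q1 2010)Q(Q2 2010) = 324.22×8 + 259.48×3 + 2473.12×9 + 8458.45×7 + 66.68×23 = 2593.76 + 778.44 + 22258.08 + 59209.15 + 1533.64 = 86373.07
ΣP(Q1 2010)Q(Q1 2010) = 324.22×9 + 259.48×3 + 2473.12×10 + 8458.45×9 + 66.68×26 = 2917.98 + 778.44 + 24731.2 + 76126.05 + 1733.68 = 106287.35
L = 86373.07 / 106287.35 × 100 = 81.2637
Paasche component (current-period weights):
ΣP(Q2 2010)Q(Q2 2010) = 454.12×8 + 345.15×3 + 2310.19×9 + 7974.46×7 + 66.37×23 = 3632.96 + 1035.45 + 20791.71 + 55821.22 + 1526.51 = 82807.85
ΣP(Q2 2010)Q(Q1 2010) = 454.12×9 + 345.15×3 + 2310.19×10 + 7974.46×9 + 66.37×26 = 4087.08 + 1035.45 + 23101.9 + 71770.14 + 1725.62 = 101720.19
P = 82807.85 / 101720.19 × 100 = 81.4075
Fisher = √(L × P) = √(81.2637 × 81.4075) = 81.3356

81.34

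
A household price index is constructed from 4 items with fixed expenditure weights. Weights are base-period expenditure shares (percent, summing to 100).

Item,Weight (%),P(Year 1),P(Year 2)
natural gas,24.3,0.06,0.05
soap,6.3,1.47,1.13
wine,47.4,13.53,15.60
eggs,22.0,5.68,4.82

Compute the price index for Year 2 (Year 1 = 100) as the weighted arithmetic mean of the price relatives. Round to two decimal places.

98.41

natural gas: 24.3 × (0.05/0.06) = 24.3 × 0.833333 = 20.2500
soap: 6.3 × (1.13/1.47) = 6.3 × 0.768707 = 4.8429
wine: 47.4 × (15.60/13.53) = 47.4 × 1.152993 = 54.6519
eggs: 22.0 × (4.82/5.68) = 22.0 × 0.848592 = 18.6690
Index = Σ wᵢ·(p₁ᵢ/p₀ᵢ) = 20.2500 + 4.8429 + 54.6519 + 18.6690 = 98.4138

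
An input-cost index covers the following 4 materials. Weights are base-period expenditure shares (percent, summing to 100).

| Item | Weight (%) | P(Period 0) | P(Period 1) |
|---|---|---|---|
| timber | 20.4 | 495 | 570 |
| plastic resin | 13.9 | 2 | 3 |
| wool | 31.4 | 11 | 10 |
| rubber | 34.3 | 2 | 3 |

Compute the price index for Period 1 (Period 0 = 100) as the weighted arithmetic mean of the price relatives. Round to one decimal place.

timber: 20.4 × (570/495) = 20.4 × 1.151515 = 23.4909
plastic resin: 13.9 × (3/2) = 13.9 × 1.500000 = 20.8500
wool: 31.4 × (10/11) = 31.4 × 0.909091 = 28.5455
rubber: 34.3 × (3/2) = 34.3 × 1.500000 = 51.4500
Index = Σ wᵢ·(p₁ᵢ/p₀ᵢ) = 23.4909 + 20.8500 + 28.5455 + 51.4500 = 124.3364

124.3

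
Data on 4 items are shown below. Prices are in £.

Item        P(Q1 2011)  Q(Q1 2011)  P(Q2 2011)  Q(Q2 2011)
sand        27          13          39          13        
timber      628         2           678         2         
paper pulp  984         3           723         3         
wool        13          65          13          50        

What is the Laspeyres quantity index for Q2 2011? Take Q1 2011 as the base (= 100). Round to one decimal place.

Laspeyres quantity index uses base-period prices as weights.
ΣP(Q1 2011)·Q(Q2 2011) = 27×13 + 628×2 + 984×3 + 13×50 = 351 + 1256 + 2952 + 650 = 5209
ΣP(Q1 2011)·Q(Q1 2011) = 27×13 + 628×2 + 984×3 + 13×65 = 351 + 1256 + 2952 + 845 = 5404
Index = 5209 / 5404 × 100 = 96.3916

96.4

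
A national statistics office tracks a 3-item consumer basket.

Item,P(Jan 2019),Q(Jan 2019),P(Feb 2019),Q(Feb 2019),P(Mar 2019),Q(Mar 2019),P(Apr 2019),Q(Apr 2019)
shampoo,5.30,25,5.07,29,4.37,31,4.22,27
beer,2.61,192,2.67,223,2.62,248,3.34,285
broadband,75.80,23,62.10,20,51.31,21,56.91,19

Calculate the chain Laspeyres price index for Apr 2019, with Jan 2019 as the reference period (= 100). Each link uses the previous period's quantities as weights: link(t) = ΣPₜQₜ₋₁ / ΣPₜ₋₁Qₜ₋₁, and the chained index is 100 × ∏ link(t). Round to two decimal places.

88.07

Link Jan 2019→Feb 2019:
ΣP(Feb 2019)Q(Jan 2019) = 5.07×25 + 2.67×192 + 62.10×23 = 126.75 + 512.64 + 1428.3 = 2067.69
ΣP(Jan 2019)Q(Jan 2019) = 5.30×25 + 2.61×192 + 75.80×23 = 132.5 + 501.12 + 1743.4 = 2377.02
link = 2067.69/2377.02 = 0.869866
Link Feb 2019→Mar 2019:
ΣP(Mar 2019)Q(Feb 2019) = 4.37×29 + 2.62×223 + 51.31×20 = 126.73 + 584.26 + 1026.2 = 1737.19
ΣP(Feb 2019)Q(Feb 2019) = 5.07×29 + 2.67×223 + 62.10×20 = 147.03 + 595.41 + 1242 = 1984.44
link = 1737.19/1984.44 = 0.875406
Link Mar 2019→Apr 2019:
ΣP(Apr 2019)Q(Mar 2019) = 4.22×31 + 3.34×248 + 56.91×21 = 130.82 + 828.32 + 1195.11 = 2154.25
ΣP(Mar 2019)Q(Mar 2019) = 4.37×31 + 2.62×248 + 51.31×21 = 135.47 + 649.76 + 1077.51 = 1862.74
link = 2154.25/1862.74 = 1.156495
Chained index = 100 × 0.869866 × 0.875406 × 1.156495 = 88.0655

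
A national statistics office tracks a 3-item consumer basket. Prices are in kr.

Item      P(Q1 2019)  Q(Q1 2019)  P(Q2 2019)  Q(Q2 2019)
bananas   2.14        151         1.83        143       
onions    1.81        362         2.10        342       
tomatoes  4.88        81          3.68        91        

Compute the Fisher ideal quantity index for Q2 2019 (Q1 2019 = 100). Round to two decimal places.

99.09

Laspeyres component (base-period weights):
ΣP(Q1 2019)Q(Q2 2019) = 2.14×143 + 1.81×342 + 4.88×91 = 306.02 + 619.02 + 444.08 = 1369.12
ΣP(Q1 2019)Q(Q1 2019) = 2.14×151 + 1.81×362 + 4.88×81 = 323.14 + 655.22 + 395.28 = 1373.64
L = 1369.12 / 1373.64 × 100 = 99.6709
Paasche component (current-period weights):
ΣP(Q2 2019)Q(Q2 2019) = 1.83×143 + 2.10×342 + 3.68×91 = 261.69 + 718.2 + 334.88 = 1314.77
ΣP(Q2 2019)Q(Q1 2019) = 1.83×151 + 2.10×362 + 3.68×81 = 276.33 + 760.2 + 298.08 = 1334.61
P = 1314.77 / 1334.61 × 100 = 98.5134
Fisher = √(L × P) = √(99.6709 × 98.5134) = 99.0905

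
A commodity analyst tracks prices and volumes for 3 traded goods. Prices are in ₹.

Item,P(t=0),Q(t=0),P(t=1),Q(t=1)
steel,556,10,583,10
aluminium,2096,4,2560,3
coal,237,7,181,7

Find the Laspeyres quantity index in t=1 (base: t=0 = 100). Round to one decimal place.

86.6

Laspeyres quantity index uses base-period prices as weights.
ΣP(t=0)·Q(t=1) = 556×10 + 2096×3 + 237×7 = 5560 + 6288 + 1659 = 13507
ΣP(t=0)·Q(t=0) = 556×10 + 2096×4 + 237×7 = 5560 + 8384 + 1659 = 15603
Index = 13507 / 15603 × 100 = 86.5667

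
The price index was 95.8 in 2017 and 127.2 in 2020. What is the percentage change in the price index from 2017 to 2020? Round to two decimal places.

Change = (127.2 − 95.8) / 95.8 × 100
       = 31.4 / 95.8 × 100 = 32.7766%

32.78%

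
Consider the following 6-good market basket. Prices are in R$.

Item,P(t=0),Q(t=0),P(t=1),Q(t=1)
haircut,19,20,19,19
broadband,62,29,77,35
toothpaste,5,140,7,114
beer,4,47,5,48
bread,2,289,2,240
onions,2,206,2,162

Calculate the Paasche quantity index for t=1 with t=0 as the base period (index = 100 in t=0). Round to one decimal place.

101.7

Paasche quantity index uses current-period prices as weights.
ΣP(t=1)·Q(t=1) = 19×19 + 77×35 + 7×114 + 5×48 + 2×240 + 2×162 = 361 + 2695 + 798 + 240 + 480 + 324 = 4898
ΣP(t=1)·Q(t=0) = 19×20 + 77×29 + 7×140 + 5×47 + 2×289 + 2×206 = 380 + 2233 + 980 + 235 + 578 + 412 = 4818
Index = 4898 / 4818 × 100 = 101.6604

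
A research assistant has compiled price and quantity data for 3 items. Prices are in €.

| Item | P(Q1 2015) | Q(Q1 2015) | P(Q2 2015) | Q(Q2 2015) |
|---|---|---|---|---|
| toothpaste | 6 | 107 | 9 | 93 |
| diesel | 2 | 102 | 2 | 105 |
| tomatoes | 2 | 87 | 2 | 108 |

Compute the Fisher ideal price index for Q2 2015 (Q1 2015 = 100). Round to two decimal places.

129.90

Laspeyres component (base-period weights):
ΣP(Q2 2015)Q(Q1 2015) = 9×107 + 2×102 + 2×87 = 963 + 204 + 174 = 1341
ΣP(Q1 2015)Q(Q1 2015) = 6×107 + 2×102 + 2×87 = 642 + 204 + 174 = 1020
L = 1341 / 1020 × 100 = 131.4706
Paasche component (current-period weights):
ΣP(Q2 2015)Q(Q2 2015) = 9×93 + 2×105 + 2×108 = 837 + 210 + 216 = 1263
ΣP(Q1 2015)Q(Q2 2015) = 6×93 + 2×105 + 2×108 = 558 + 210 + 216 = 984
P = 1263 / 984 × 100 = 128.3537
Fisher = √(L × P) = √(131.4706 × 128.3537) = 129.9028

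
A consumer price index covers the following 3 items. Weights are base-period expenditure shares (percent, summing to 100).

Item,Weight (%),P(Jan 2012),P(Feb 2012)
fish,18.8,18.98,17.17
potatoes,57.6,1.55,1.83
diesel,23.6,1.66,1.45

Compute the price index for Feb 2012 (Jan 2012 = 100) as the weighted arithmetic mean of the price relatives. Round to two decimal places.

105.63

fish: 18.8 × (17.17/18.98) = 18.8 × 0.904636 = 17.0072
potatoes: 57.6 × (1.83/1.55) = 57.6 × 1.180645 = 68.0052
diesel: 23.6 × (1.45/1.66) = 23.6 × 0.873494 = 20.6145
Index = Σ wᵢ·(p₁ᵢ/p₀ᵢ) = 17.0072 + 68.0052 + 20.6145 = 105.6268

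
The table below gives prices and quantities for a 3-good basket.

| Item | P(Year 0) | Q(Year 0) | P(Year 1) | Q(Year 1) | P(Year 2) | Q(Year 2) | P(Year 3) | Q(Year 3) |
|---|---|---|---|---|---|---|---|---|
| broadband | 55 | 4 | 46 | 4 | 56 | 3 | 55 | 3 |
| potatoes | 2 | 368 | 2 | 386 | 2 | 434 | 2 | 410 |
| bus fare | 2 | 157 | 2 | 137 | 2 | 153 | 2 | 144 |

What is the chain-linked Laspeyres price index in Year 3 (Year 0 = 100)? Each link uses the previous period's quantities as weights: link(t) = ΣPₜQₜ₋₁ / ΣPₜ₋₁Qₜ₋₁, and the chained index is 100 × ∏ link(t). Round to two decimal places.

100.10

Link Year 0→Year 1:
ΣP(Year 1)Q(Year 0) = 46×4 + 2×368 + 2×157 = 184 + 736 + 314 = 1234
ΣP(Year 0)Q(Year 0) = 55×4 + 2×368 + 2×157 = 220 + 736 + 314 = 1270
link = 1234/1270 = 0.971654
Link Year 1→Year 2:
ΣP(Year 2)Q(Year 1) = 56×4 + 2×386 + 2×137 = 224 + 772 + 274 = 1270
ΣP(Year 1)Q(Year 1) = 46×4 + 2×386 + 2×137 = 184 + 772 + 274 = 1230
link = 1270/1230 = 1.032520
Link Year 2→Year 3:
ΣP(Year 3)Q(Year 2) = 55×3 + 2×434 + 2×153 = 165 + 868 + 306 = 1339
ΣP(Year 2)Q(Year 2) = 56×3 + 2×434 + 2×153 = 168 + 868 + 306 = 1342
link = 1339/1342 = 0.997765
Chained index = 100 × 0.971654 × 1.032520 × 0.997765 = 100.1009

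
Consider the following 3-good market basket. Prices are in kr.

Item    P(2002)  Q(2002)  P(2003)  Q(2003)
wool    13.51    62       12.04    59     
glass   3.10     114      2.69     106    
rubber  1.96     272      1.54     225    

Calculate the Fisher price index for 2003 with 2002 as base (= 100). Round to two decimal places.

85.52

Laspeyres component (base-period weights):
ΣP(2003)Q(2002) = 12.04×62 + 2.69×114 + 1.54×272 = 746.48 + 306.66 + 418.88 = 1472.02
ΣP(2002)Q(2002) = 13.51×62 + 3.10×114 + 1.96×272 = 837.62 + 353.4 + 533.12 = 1724.14
L = 1472.02 / 1724.14 × 100 = 85.3771
Paasche component (current-period weights):
ΣP(2003)Q(2003) = 12.04×59 + 2.69×106 + 1.54×225 = 710.36 + 285.14 + 346.5 = 1342
ΣP(2002)Q(2003) = 13.51×59 + 3.10×106 + 1.96×225 = 797.09 + 328.6 + 441 = 1566.69
P = 1342 / 1566.69 × 100 = 85.6583
Fisher = √(L × P) = √(85.3771 × 85.6583) = 85.5176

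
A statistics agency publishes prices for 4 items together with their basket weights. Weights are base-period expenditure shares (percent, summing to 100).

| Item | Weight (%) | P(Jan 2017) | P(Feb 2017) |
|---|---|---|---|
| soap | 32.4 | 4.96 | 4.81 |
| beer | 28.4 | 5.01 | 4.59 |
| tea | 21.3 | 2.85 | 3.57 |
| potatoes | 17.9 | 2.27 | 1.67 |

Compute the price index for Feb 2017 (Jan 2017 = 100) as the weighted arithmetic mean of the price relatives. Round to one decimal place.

soap: 32.4 × (4.81/4.96) = 32.4 × 0.969758 = 31.4202
beer: 28.4 × (4.59/5.01) = 28.4 × 0.916168 = 26.0192
tea: 21.3 × (3.57/2.85) = 21.3 × 1.252632 = 26.6811
potatoes: 17.9 × (1.67/2.27) = 17.9 × 0.735683 = 13.1687
Index = Σ wᵢ·(p₁ᵢ/p₀ᵢ) = 31.4202 + 26.0192 + 26.6811 + 13.1687 = 97.2891

97.3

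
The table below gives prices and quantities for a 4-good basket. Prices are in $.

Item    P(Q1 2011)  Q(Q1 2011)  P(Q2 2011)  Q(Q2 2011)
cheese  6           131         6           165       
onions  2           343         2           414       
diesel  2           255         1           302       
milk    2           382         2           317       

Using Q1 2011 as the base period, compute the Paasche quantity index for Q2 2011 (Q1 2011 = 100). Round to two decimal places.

110.56

Paasche quantity index uses current-period prices as weights.
ΣP(Q2 2011)·Q(Q2 2011) = 6×165 + 2×414 + 1×302 + 2×317 = 990 + 828 + 302 + 634 = 2754
ΣP(Q2 2011)·Q(Q1 2011) = 6×131 + 2×343 + 1×255 + 2×382 = 786 + 686 + 255 + 764 = 2491
Index = 2754 / 2491 × 100 = 110.5580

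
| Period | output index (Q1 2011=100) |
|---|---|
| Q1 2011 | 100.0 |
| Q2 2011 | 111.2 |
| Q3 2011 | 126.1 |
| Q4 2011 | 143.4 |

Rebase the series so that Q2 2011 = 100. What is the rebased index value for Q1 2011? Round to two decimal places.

89.93

Rebased(Q1 2011) = 100.0 / 111.2 × 100 = 89.9281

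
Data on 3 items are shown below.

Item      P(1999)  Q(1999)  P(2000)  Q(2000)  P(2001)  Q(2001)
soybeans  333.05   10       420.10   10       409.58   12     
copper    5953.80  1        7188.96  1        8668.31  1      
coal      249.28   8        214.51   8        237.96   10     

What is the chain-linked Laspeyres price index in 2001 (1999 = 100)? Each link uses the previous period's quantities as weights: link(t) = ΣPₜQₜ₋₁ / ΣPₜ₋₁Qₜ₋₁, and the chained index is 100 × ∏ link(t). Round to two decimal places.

Link 1999→2000:
ΣP(2000)Q(1999) = 420.10×10 + 7188.96×1 + 214.51×8 = 4201 + 7188.96 + 1716.08 = 13106.04
ΣP(1999)Q(1999) = 333.05×10 + 5953.80×1 + 249.28×8 = 3330.5 + 5953.8 + 1994.24 = 11278.54
link = 13106.04/11278.54 = 1.162033
Link 2000→2001:
ΣP(2001)Q(2000) = 409.58×10 + 8668.31×1 + 237.96×8 = 4095.8 + 8668.31 + 1903.68 = 14667.79
ΣP(2000)Q(2000) = 420.10×10 + 7188.96×1 + 214.51×8 = 4201 + 7188.96 + 1716.08 = 13106.04
link = 14667.79/13106.04 = 1.119163
Chained index = 100 × 1.162033 × 1.119163 = 130.0504

130.05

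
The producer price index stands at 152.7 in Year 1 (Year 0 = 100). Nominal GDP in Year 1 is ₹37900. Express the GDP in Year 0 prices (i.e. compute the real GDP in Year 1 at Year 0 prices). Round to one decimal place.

Real = Nominal ÷ (Index/100) = 37900 ÷ (152.7/100)
     = 37900 ÷ 1.527 = 24819.9083

24819.9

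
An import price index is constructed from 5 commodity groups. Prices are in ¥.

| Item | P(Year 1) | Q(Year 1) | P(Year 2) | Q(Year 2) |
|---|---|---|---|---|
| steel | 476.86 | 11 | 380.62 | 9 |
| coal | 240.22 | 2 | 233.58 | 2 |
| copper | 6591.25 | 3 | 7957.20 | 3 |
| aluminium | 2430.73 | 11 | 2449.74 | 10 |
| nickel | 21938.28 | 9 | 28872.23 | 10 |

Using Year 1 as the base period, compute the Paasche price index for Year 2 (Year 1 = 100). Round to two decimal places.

Paasche price index uses current-period quantities as weights.
ΣP(Year 2)·Q(Year 2) = 380.62×9 + 233.58×2 + 7957.20×3 + 2449.74×10 + 28872.23×10 = 3425.58 + 467.16 + 23871.6 + 24497.4 + 288722.3 = 340984.04
ΣP(Year 1)·Q(Year 2) = 476.86×9 + 240.22×2 + 6591.25×3 + 2430.73×10 + 21938.28×10 = 4291.74 + 480.44 + 19773.75 + 24307.3 + 219382.8 = 268236.03
Index = 340984.04 / 268236.03 × 100 = 127.1209

127.12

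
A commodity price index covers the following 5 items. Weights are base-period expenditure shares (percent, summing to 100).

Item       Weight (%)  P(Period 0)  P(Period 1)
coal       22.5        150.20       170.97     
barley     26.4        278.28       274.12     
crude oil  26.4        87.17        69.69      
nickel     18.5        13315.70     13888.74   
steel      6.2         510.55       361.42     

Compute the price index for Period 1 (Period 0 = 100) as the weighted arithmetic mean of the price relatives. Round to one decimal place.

96.4

coal: 22.5 × (170.97/150.20) = 22.5 × 1.138282 = 25.6114
barley: 26.4 × (274.12/278.28) = 26.4 × 0.985051 = 26.0053
crude oil: 26.4 × (69.69/87.17) = 26.4 × 0.799472 = 21.1061
nickel: 18.5 × (13888.74/13315.70) = 18.5 × 1.043035 = 19.2961
steel: 6.2 × (361.42/510.55) = 6.2 × 0.707903 = 4.3890
Index = Σ wᵢ·(p₁ᵢ/p₀ᵢ) = 25.6114 + 26.0053 + 21.1061 + 19.2961 + 4.3890 = 96.4079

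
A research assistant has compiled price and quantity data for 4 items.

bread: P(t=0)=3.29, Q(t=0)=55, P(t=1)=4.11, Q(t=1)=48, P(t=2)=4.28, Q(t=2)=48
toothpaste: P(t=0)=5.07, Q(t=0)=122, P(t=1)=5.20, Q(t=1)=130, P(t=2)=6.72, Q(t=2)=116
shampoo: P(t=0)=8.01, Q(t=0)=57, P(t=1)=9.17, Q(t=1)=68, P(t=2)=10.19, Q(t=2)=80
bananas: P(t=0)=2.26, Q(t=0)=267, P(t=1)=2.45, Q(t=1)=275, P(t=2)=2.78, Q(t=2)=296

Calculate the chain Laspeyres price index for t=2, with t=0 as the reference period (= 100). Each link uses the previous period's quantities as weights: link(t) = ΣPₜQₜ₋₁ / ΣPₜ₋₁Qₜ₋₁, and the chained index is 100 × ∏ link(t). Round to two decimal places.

128.03

Link t=0→t=1:
ΣP(t=1)Q(t=0) = 4.11×55 + 5.20×122 + 9.17×57 + 2.45×267 = 226.05 + 634.4 + 522.69 + 654.15 = 2037.29
ΣP(t=0)Q(t=0) = 3.29×55 + 5.07×122 + 8.01×57 + 2.26×267 = 180.95 + 618.54 + 456.57 + 603.42 = 1859.48
link = 2037.29/1859.48 = 1.095624
Link t=1→t=2:
ΣP(t=2)Q(t=1) = 4.28×48 + 6.72×130 + 10.19×68 + 2.78×275 = 205.44 + 873.6 + 692.92 + 764.5 = 2536.46
ΣP(t=1)Q(t=1) = 4.11×48 + 5.20×130 + 9.17×68 + 2.45×275 = 197.28 + 676 + 623.56 + 673.75 = 2170.59
link = 2536.46/2170.59 = 1.168558
Chained index = 100 × 1.095624 × 1.168558 = 128.0299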